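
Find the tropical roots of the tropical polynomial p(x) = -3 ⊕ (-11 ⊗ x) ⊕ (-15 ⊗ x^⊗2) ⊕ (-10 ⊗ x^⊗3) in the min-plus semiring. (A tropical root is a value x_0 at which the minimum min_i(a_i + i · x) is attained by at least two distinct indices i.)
Roots: {-5, 4, 8}

Each tropical root is a break point of the lower envelope of the lines y = a_i + i · x (there are 4 lines, with slopes 0, 1, ..., 3). Only the lines that attain the minimum somewhere contribute to roots; other lines are dominated. Here the surviving (envelope) indices are i = 3, i = 2, i = 1, i = 0.
Intersections between consecutive envelope lines give the roots: for adjacent envelope indices i < j the intersection is x = (a_i − a_j) / (j − i). Reading off the sorted break points: {-5, 4, 8}.
Verification: at each break x_0, at least two indices attain the minimum of min_i(a_i + i · x_0).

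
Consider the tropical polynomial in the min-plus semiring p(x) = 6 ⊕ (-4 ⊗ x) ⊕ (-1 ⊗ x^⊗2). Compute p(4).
p(4) = 0

A tropical monomial a ⊗ x^⊗i evaluates to a + i · x. Evaluating each term at x = 4:
  Term 0 contributes 6 + 0 · 4 = 6
  Term 1 contributes -4 + 1 · 4 = 0
  Term 2 contributes -1 + 2 · 4 = 7
p(4) = ⊕ of these = min[6, 0, 7] = 0.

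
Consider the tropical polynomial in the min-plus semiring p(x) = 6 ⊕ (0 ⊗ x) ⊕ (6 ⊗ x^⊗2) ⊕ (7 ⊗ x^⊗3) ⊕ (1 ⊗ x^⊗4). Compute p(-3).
p(-3) = -11

A tropical monomial a ⊗ x^⊗i evaluates to a + i · x. Evaluating each term at x = -3:
  Term 0 contributes 6 + 0 · -3 = 6
  Term 1 contributes 0 + 1 · -3 = -3
  Term 2 contributes 6 + 2 · -3 = 0
  Term 3 contributes 7 + 3 · -3 = -2
  Term 4 contributes 1 + 4 · -3 = -11
p(-3) = ⊕ of these = min[6, -3, 0, -2, -11] = -11.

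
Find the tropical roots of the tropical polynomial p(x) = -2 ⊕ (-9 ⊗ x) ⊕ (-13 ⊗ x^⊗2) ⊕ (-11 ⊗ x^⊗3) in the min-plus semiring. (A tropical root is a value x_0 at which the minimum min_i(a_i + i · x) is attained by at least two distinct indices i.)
Roots: {-2, 4, 7}

Each tropical root is a break point of the lower envelope of the lines y = a_i + i · x (there are 4 lines, with slopes 0, 1, ..., 3). Only the lines that attain the minimum somewhere contribute to roots; other lines are dominated. Here the surviving (envelope) indices are i = 3, i = 2, i = 1, i = 0.
Intersections between consecutive envelope lines give the roots: for adjacent envelope indices i < j the intersection is x = (a_i − a_j) / (j − i). Reading off the sorted break points: {-2, 4, 7}.
Verification: at each break x_0, at least two indices attain the minimum of min_i(a_i + i · x_0).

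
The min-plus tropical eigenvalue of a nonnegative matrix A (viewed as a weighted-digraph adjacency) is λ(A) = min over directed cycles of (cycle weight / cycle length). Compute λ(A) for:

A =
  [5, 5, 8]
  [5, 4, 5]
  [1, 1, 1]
λ(A) = 1

Enumerate directed cycles and compute their means (weight / length). Sample:
  cycle 0 → 0: weight = 5, length = 1, mean = 5/1 ≈ 5.000
  cycle 1 → 1: weight = 4, length = 1, mean = 4/1 ≈ 4.000
  cycle 2 → 2: weight = 1, length = 1, mean = 1/1 ≈ 1.000
  cycle 0 → 1 → 0: weight = 10, length = 2, mean = 10/2 ≈ 5.000
  cycle 0 → 2 → 0: weight = 9, length = 2, mean = 9/2 ≈ 4.500
  cycle 1 → 0 → 1: weight = 10, length = 2, mean = 10/2 ≈ 5.000
Minimum mean = 1.000, attained e.g. along the cycle 2 → 2 with weight 1 and length 1. So λ(A) = 1/1 = 1.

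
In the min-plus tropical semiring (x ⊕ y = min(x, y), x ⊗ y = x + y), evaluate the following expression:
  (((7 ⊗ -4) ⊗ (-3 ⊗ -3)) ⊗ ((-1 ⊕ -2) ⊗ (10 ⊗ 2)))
(((7 ⊗ -4) ⊗ (-3 ⊗ -3)) ⊗ ((-1 ⊕ -2) ⊗ (10 ⊗ 2))) = 7

Expand innermost to outermost. Recall ⊕ takes the minimum of its arguments and ⊗ takes their sum. Working out the expression (((7 ⊗ -4) ⊗ (-3 ⊗ -3)) ⊗ ((-1 ⊕ -2) ⊗ (10 ⊗ 2))) gives 7.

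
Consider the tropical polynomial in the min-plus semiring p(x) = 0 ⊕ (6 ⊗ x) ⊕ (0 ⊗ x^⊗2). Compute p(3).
p(3) = 0

A tropical monomial a ⊗ x^⊗i evaluates to a + i · x. Evaluating each term at x = 3:
  Term 0 contributes 0 + 0 · 3 = 0
  Term 1 contributes 6 + 1 · 3 = 9
  Term 2 contributes 0 + 2 · 3 = 6
p(3) = ⊕ of these = min[0, 9, 6] = 0.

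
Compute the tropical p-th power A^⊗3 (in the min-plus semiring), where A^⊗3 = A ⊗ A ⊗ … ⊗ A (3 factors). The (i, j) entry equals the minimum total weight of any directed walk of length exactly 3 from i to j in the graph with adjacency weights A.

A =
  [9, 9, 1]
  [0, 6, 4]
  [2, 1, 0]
A^⊗3 =
  [2, 2, 1]
  [3, 2, 1]
  [1, 1, 0]

Each entry (A^⊗3)_ij equals the minimum over all length-3 walks i = v_0 → v_1 → … → v_3 = j of Σ_t A[v_t][v_{t+1}]. For example, for (i, j) = (0, 2) we minimise over 9 possible intermediate vertex sequences; the minimum is 1, attained along the walk 0 → 2 → 2 → 2.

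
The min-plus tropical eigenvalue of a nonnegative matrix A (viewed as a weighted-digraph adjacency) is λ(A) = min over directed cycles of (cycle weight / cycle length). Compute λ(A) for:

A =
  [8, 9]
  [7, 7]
λ(A) = 7

Enumerate directed cycles and compute their means (weight / length). Sample:
  cycle 0 → 0: weight = 8, length = 1, mean = 8/1 ≈ 8.000
  cycle 1 → 1: weight = 7, length = 1, mean = 7/1 ≈ 7.000
  cycle 0 → 1 → 0: weight = 16, length = 2, mean = 16/2 ≈ 8.000
  cycle 1 → 0 → 1: weight = 16, length = 2, mean = 16/2 ≈ 8.000
Minimum mean = 7.000, attained e.g. along the cycle 1 → 1 with weight 7 and length 1. So λ(A) = 7/1 = 7.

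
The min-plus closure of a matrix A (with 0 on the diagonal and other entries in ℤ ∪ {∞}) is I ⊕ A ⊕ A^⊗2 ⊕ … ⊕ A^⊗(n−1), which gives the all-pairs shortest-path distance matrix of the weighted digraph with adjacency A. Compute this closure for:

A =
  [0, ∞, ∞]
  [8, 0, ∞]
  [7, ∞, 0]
Closure =
  [0, ∞, ∞]
  [8, 0, ∞]
  [7, ∞, 0]

This is the Floyd-Warshall all-pairs shortest-path computation. For each intermediate vertex k = 0, 1, …, 2, update dist[i][j] ← min(dist[i][j], dist[i][k] + dist[k][j]). The final matrix gives, for each (i, j), the minimum total weight of any directed path from i to j (possibly empty when i = j).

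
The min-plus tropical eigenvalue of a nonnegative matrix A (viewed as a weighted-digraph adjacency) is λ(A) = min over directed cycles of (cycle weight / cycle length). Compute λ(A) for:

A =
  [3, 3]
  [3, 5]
λ(A) = 3

Enumerate directed cycles and compute their means (weight / length). Sample:
  cycle 0 → 0: weight = 3, length = 1, mean = 3/1 ≈ 3.000
  cycle 1 → 1: weight = 5, length = 1, mean = 5/1 ≈ 5.000
  cycle 0 → 1 → 0: weight = 6, length = 2, mean = 6/2 ≈ 3.000
  cycle 1 → 0 → 1: weight = 6, length = 2, mean = 6/2 ≈ 3.000
Minimum mean = 3.000, attained e.g. along the cycle 0 → 0 with weight 3 and length 1. So λ(A) = 3/1 = 3.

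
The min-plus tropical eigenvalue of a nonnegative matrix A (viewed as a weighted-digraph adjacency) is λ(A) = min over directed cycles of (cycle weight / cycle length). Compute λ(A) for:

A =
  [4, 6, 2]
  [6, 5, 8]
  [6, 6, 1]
λ(A) = 1

Enumerate directed cycles and compute their means (weight / length). Sample:
  cycle 0 → 0: weight = 4, length = 1, mean = 4/1 ≈ 4.000
  cycle 1 → 1: weight = 5, length = 1, mean = 5/1 ≈ 5.000
  cycle 2 → 2: weight = 1, length = 1, mean = 1/1 ≈ 1.000
  cycle 0 → 1 → 0: weight = 12, length = 2, mean = 12/2 ≈ 6.000
  cycle 0 → 2 → 0: weight = 8, length = 2, mean = 8/2 ≈ 4.000
  cycle 1 → 0 → 1: weight = 12, length = 2, mean = 12/2 ≈ 6.000
Minimum mean = 1.000, attained e.g. along the cycle 2 → 2 with weight 1 and length 1. So λ(A) = 1/1 = 1.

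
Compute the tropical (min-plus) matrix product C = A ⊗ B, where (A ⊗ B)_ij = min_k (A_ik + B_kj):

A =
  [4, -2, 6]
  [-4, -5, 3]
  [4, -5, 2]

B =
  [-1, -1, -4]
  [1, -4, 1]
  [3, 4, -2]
A ⊗ B =
  [-1, -6, -1]
  [-5, -9, -8]
  [-4, -9, -4]

Apply the min-plus product entry-by-entry:
  C[0][0] = min over k of (A[0][0] + B[0][0] = 4 + -1 = 3, A[0][1] + B[1][0] = -2 + 1 = -1, A[0][2] + B[2][0] = 6 + 3 = 9) = -1 (attained at k = 1)
  C[0][1] = min over k of (A[0][0] + B[0][1] = 4 + -1 = 3, A[0][1] + B[1][1] = -2 + -4 = -6, A[0][2] + B[2][1] = 6 + 4 = 10) = -6 (attained at k = 1)
  C[0][2] = min over k of (A[0][0] + B[0][2] = 4 + -4 = 0, A[0][1] + B[1][2] = -2 + 1 = -1, A[0][2] + B[2][2] = 6 + -2 = 4) = -1 (attained at k = 1)
  C[1][0] = min over k of (A[1][0] + B[0][0] = -4 + -1 = -5, A[1][1] + B[1][0] = -5 + 1 = -4, A[1][2] + B[2][0] = 3 + 3 = 6) = -5 (attained at k = 0)
  C[1][1] = min over k of (A[1][0] + B[0][1] = -4 + -1 = -5, A[1][1] + B[1][1] = -5 + -4 = -9, A[1][2] + B[2][1] = 3 + 4 = 7) = -9 (attained at k = 1)
  C[1][2] = min over k of (A[1][0] + B[0][2] = -4 + -4 = -8, A[1][1] + B[1][2] = -5 + 1 = -4, A[1][2] + B[2][2] = 3 + -2 = 1) = -8 (attained at k = 0)
  C[2][0] = min over k of (A[2][0] + B[0][0] = 4 + -1 = 3, A[2][1] + B[1][0] = -5 + 1 = -4, A[2][2] + B[2][0] = 2 + 3 = 5) = -4 (attained at k = 1)
  C[2][1] = min over k of (A[2][0] + B[0][1] = 4 + -1 = 3, A[2][1] + B[1][1] = -5 + -4 = -9, A[2][2] + B[2][1] = 2 + 4 = 6) = -9 (attained at k = 1)
  C[2][2] = min over k of (A[2][0] + B[0][2] = 4 + -4 = 0, A[2][1] + B[1][2] = -5 + 1 = -4, A[2][2] + B[2][2] = 2 + -2 = 0) = -4 (attained at k = 1)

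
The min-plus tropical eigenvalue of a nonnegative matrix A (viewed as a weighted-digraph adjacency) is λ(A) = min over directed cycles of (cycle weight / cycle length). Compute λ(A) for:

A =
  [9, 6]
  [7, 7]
λ(A) = 13/2

Enumerate directed cycles and compute their means (weight / length). Sample:
  cycle 0 → 0: weight = 9, length = 1, mean = 9/1 ≈ 9.000
  cycle 1 → 1: weight = 7, length = 1, mean = 7/1 ≈ 7.000
  cycle 0 → 1 → 0: weight = 13, length = 2, mean = 13/2 ≈ 6.500
  cycle 1 → 0 → 1: weight = 13, length = 2, mean = 13/2 ≈ 6.500
Minimum mean = 6.500, attained e.g. along the cycle 0 → 1 → 0 with weight 13 and length 2. So λ(A) = 13/2 = 13/2.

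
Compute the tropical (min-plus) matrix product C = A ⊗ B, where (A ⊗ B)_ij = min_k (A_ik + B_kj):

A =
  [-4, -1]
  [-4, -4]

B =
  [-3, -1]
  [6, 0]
A ⊗ B =
  [-7, -5]
  [-7, -5]

Apply the min-plus product entry-by-entry:
  C[0][0] = min over k of (A[0][0] + B[0][0] = -4 + -3 = -7, A[0][1] + B[1][0] = -1 + 6 = 5) = -7 (attained at k = 0)
  C[0][1] = min over k of (A[0][0] + B[0][1] = -4 + -1 = -5, A[0][1] + B[1][1] = -1 + 0 = -1) = -5 (attained at k = 0)
  C[1][0] = min over k of (A[1][0] + B[0][0] = -4 + -3 = -7, A[1][1] + B[1][0] = -4 + 6 = 2) = -7 (attained at k = 0)
  C[1][1] = min over k of (A[1][0] + B[0][1] = -4 + -1 = -5, A[1][1] + B[1][1] = -4 + 0 = -4) = -5 (attained at k = 0)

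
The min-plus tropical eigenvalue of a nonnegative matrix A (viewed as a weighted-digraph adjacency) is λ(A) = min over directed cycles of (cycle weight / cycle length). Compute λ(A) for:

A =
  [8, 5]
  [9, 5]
λ(A) = 5

Enumerate directed cycles and compute their means (weight / length). Sample:
  cycle 0 → 0: weight = 8, length = 1, mean = 8/1 ≈ 8.000
  cycle 1 → 1: weight = 5, length = 1, mean = 5/1 ≈ 5.000
  cycle 0 → 1 → 0: weight = 14, length = 2, mean = 14/2 ≈ 7.000
  cycle 1 → 0 → 1: weight = 14, length = 2, mean = 14/2 ≈ 7.000
Minimum mean = 5.000, attained e.g. along the cycle 1 → 1 with weight 5 and length 1. So λ(A) = 5/1 = 5.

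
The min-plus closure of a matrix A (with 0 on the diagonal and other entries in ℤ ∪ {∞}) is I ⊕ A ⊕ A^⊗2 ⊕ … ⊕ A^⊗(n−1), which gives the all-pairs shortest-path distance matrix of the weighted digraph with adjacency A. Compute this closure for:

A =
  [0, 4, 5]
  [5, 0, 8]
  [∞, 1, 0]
Closure =
  [0, 4, 5]
  [5, 0, 8]
  [6, 1, 0]

This is the Floyd-Warshall all-pairs shortest-path computation. For each intermediate vertex k = 0, 1, …, 2, update dist[i][j] ← min(dist[i][j], dist[i][k] + dist[k][j]). The final matrix gives, for each (i, j), the minimum total weight of any directed path from i to j (possibly empty when i = j).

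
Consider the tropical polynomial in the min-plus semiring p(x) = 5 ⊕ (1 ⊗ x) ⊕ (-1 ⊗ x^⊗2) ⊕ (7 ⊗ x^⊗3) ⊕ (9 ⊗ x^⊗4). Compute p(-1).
p(-1) = -3

A tropical monomial a ⊗ x^⊗i evaluates to a + i · x. Evaluating each term at x = -1:
  Term 0 contributes 5 + 0 · -1 = 5
  Term 1 contributes 1 + 1 · -1 = 0
  Term 2 contributes -1 + 2 · -1 = -3
  Term 3 contributes 7 + 3 · -1 = 4
  Term 4 contributes 9 + 4 · -1 = 5
p(-1) = ⊕ of these = min[5, 0, -3, 4, 5] = -3.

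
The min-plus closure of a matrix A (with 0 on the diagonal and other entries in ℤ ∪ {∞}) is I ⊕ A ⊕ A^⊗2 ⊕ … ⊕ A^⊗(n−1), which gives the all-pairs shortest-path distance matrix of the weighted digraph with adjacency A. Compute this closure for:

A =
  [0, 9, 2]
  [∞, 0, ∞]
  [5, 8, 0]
Closure =
  [0, 9, 2]
  [∞, 0, ∞]
  [5, 8, 0]

This is the Floyd-Warshall all-pairs shortest-path computation. For each intermediate vertex k = 0, 1, …, 2, update dist[i][j] ← min(dist[i][j], dist[i][k] + dist[k][j]). The final matrix gives, for each (i, j), the minimum total weight of any directed path from i to j (possibly empty when i = j).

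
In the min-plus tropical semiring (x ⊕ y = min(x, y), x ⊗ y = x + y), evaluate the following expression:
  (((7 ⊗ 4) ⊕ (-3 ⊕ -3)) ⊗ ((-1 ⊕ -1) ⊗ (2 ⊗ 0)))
(((7 ⊗ 4) ⊕ (-3 ⊕ -3)) ⊗ ((-1 ⊕ -1) ⊗ (2 ⊗ 0))) = -2

Expand innermost to outermost. Recall ⊕ takes the minimum of its arguments and ⊗ takes their sum. Working out the expression (((7 ⊗ 4) ⊕ (-3 ⊕ -3)) ⊗ ((-1 ⊕ -1) ⊗ (2 ⊗ 0))) gives -2.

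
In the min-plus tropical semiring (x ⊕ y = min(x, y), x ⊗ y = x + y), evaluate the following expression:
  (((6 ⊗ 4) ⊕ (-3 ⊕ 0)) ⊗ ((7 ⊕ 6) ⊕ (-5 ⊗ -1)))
(((6 ⊗ 4) ⊕ (-3 ⊕ 0)) ⊗ ((7 ⊕ 6) ⊕ (-5 ⊗ -1))) = -9

Expand innermost to outermost. Recall ⊕ takes the minimum of its arguments and ⊗ takes their sum. Working out the expression (((6 ⊗ 4) ⊕ (-3 ⊕ 0)) ⊗ ((7 ⊕ 6) ⊕ (-5 ⊗ -1))) gives -9.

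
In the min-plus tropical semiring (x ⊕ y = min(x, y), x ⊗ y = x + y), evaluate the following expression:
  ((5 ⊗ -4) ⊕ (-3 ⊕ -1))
((5 ⊗ -4) ⊕ (-3 ⊕ -1)) = -3

Expand innermost to outermost. Recall ⊕ takes the minimum of its arguments and ⊗ takes their sum. Working out the expression ((5 ⊗ -4) ⊕ (-3 ⊕ -1)) gives -3.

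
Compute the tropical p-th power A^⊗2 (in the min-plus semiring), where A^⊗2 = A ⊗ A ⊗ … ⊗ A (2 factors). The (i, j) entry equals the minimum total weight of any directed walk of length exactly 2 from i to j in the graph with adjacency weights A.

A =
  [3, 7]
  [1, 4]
A^⊗2 =
  [6, 10]
  [4, 8]

Each entry (A^⊗2)_ij equals the minimum over all length-2 walks i = v_0 → v_1 → … → v_2 = j of Σ_t A[v_t][v_{t+1}]. For example, for (i, j) = (0, 1) we minimise over 2 possible intermediate vertex sequences; the minimum is 10, attained along the walk 0 → 0 → 1.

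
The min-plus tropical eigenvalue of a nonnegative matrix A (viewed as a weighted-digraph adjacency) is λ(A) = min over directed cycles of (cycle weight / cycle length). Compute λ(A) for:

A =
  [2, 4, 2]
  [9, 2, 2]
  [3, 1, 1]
λ(A) = 1

Enumerate directed cycles and compute their means (weight / length). Sample:
  cycle 0 → 0: weight = 2, length = 1, mean = 2/1 ≈ 2.000
  cycle 1 → 1: weight = 2, length = 1, mean = 2/1 ≈ 2.000
  cycle 2 → 2: weight = 1, length = 1, mean = 1/1 ≈ 1.000
  cycle 0 → 1 → 0: weight = 13, length = 2, mean = 13/2 ≈ 6.500
  cycle 0 → 2 → 0: weight = 5, length = 2, mean = 5/2 ≈ 2.500
  cycle 1 → 0 → 1: weight = 13, length = 2, mean = 13/2 ≈ 6.500
Minimum mean = 1.000, attained e.g. along the cycle 2 → 2 with weight 1 and length 1. So λ(A) = 1/1 = 1.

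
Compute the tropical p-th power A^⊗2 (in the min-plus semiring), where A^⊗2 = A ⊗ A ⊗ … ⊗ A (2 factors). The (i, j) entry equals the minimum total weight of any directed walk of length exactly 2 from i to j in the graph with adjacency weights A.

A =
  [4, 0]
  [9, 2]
A^⊗2 =
  [8, 2]
  [11, 4]

Each entry (A^⊗2)_ij equals the minimum over all length-2 walks i = v_0 → v_1 → … → v_2 = j of Σ_t A[v_t][v_{t+1}]. For example, for (i, j) = (0, 1) we minimise over 2 possible intermediate vertex sequences; the minimum is 2, attained along the walk 0 → 1 → 1.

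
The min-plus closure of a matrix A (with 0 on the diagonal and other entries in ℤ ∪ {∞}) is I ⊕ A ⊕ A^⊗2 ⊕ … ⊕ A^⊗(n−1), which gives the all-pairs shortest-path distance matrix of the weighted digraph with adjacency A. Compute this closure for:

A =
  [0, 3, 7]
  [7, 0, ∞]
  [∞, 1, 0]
Closure =
  [0, 3, 7]
  [7, 0, 14]
  [8, 1, 0]

This is the Floyd-Warshall all-pairs shortest-path computation. For each intermediate vertex k = 0, 1, …, 2, update dist[i][j] ← min(dist[i][j], dist[i][k] + dist[k][j]). The final matrix gives, for each (i, j), the minimum total weight of any directed path from i to j (possibly empty when i = j).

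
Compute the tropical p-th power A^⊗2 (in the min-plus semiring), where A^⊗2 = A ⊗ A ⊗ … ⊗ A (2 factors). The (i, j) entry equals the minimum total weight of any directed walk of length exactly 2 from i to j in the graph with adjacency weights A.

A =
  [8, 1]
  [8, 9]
A^⊗2 =
  [9, 9]
  [16, 9]

Each entry (A^⊗2)_ij equals the minimum over all length-2 walks i = v_0 → v_1 → … → v_2 = j of Σ_t A[v_t][v_{t+1}]. For example, for (i, j) = (0, 1) we minimise over 2 possible intermediate vertex sequences; the minimum is 9, attained along the walk 0 → 0 → 1.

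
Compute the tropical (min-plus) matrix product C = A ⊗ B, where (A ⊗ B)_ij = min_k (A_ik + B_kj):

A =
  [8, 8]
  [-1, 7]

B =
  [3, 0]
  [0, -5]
A ⊗ B =
  [8, 3]
  [2, -1]

Apply the min-plus product entry-by-entry:
  C[0][0] = min over k of (A[0][0] + B[0][0] = 8 + 3 = 11, A[0][1] + B[1][0] = 8 + 0 = 8) = 8 (attained at k = 1)
  C[0][1] = min over k of (A[0][0] + B[0][1] = 8 + 0 = 8, A[0][1] + B[1][1] = 8 + -5 = 3) = 3 (attained at k = 1)
  C[1][0] = min over k of (A[1][0] + B[0][0] = -1 + 3 = 2, A[1][1] + B[1][0] = 7 + 0 = 7) = 2 (attained at k = 0)
  C[1][1] = min over k of (A[1][0] + B[0][1] = -1 + 0 = -1, A[1][1] + B[1][1] = 7 + -5 = 2) = -1 (attained at k = 0)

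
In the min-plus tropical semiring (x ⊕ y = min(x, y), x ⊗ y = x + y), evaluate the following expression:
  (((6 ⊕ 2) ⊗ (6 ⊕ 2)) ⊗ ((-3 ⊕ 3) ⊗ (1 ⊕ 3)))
(((6 ⊕ 2) ⊗ (6 ⊕ 2)) ⊗ ((-3 ⊕ 3) ⊗ (1 ⊕ 3))) = 2

Expand innermost to outermost. Recall ⊕ takes the minimum of its arguments and ⊗ takes their sum. Working out the expression (((6 ⊕ 2) ⊗ (6 ⊕ 2)) ⊗ ((-3 ⊕ 3) ⊗ (1 ⊕ 3))) gives 2.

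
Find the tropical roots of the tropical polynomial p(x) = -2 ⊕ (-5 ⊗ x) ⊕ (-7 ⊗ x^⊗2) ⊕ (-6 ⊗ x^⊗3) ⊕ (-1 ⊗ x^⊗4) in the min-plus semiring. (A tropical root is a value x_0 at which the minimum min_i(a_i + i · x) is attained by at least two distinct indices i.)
Roots: {-5, -1, 2, 3}

Each tropical root is a break point of the lower envelope of the lines y = a_i + i · x (there are 5 lines, with slopes 0, 1, ..., 4). Only the lines that attain the minimum somewhere contribute to roots; other lines are dominated. Here the surviving (envelope) indices are i = 4, i = 3, i = 2, i = 1, i = 0.
Intersections between consecutive envelope lines give the roots: for adjacent envelope indices i < j the intersection is x = (a_i − a_j) / (j − i). Reading off the sorted break points: {-5, -1, 2, 3}.
Verification: at each break x_0, at least two indices attain the minimum of min_i(a_i + i · x_0).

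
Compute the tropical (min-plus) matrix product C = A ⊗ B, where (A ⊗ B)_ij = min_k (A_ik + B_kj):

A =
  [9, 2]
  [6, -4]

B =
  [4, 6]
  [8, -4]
A ⊗ B =
  [10, -2]
  [4, -8]

Apply the min-plus product entry-by-entry:
  C[0][0] = min over k of (A[0][0] + B[0][0] = 9 + 4 = 13, A[0][1] + B[1][0] = 2 + 8 = 10) = 10 (attained at k = 1)
  C[0][1] = min over k of (A[0][0] + B[0][1] = 9 + 6 = 15, A[0][1] + B[1][1] = 2 + -4 = -2) = -2 (attained at k = 1)
  C[1][0] = min over k of (A[1][0] + B[0][0] = 6 + 4 = 10, A[1][1] + B[1][0] = -4 + 8 = 4) = 4 (attained at k = 1)
  C[1][1] = min over k of (A[1][0] + B[0][1] = 6 + 6 = 12, A[1][1] + B[1][1] = -4 + -4 = -8) = -8 (attained at k = 1)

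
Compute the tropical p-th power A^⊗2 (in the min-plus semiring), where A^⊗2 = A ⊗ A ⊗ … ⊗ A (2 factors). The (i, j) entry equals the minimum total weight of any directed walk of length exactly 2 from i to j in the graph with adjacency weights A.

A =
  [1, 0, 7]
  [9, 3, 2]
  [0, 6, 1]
A^⊗2 =
  [2, 1, 2]
  [2, 6, 3]
  [1, 0, 2]

Each entry (A^⊗2)_ij equals the minimum over all length-2 walks i = v_0 → v_1 → … → v_2 = j of Σ_t A[v_t][v_{t+1}]. For example, for (i, j) = (0, 2) we minimise over 3 possible intermediate vertex sequences; the minimum is 2, attained along the walk 0 → 1 → 2.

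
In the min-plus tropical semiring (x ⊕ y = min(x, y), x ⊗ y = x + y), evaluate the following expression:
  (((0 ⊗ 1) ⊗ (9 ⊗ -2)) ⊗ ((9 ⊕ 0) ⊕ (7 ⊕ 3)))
(((0 ⊗ 1) ⊗ (9 ⊗ -2)) ⊗ ((9 ⊕ 0) ⊕ (7 ⊕ 3))) = 8

Expand innermost to outermost. Recall ⊕ takes the minimum of its arguments and ⊗ takes their sum. Working out the expression (((0 ⊗ 1) ⊗ (9 ⊗ -2)) ⊗ ((9 ⊕ 0) ⊕ (7 ⊕ 3))) gives 8.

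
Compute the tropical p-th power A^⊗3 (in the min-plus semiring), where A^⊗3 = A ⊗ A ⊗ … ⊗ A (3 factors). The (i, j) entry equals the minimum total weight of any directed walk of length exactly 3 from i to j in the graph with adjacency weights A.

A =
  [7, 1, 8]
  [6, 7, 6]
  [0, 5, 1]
A^⊗3 =
  [7, 8, 8]
  [7, 7, 8]
  [2, 2, 3]

Each entry (A^⊗3)_ij equals the minimum over all length-3 walks i = v_0 → v_1 → … → v_3 = j of Σ_t A[v_t][v_{t+1}]. For example, for (i, j) = (0, 2) we minimise over 9 possible intermediate vertex sequences; the minimum is 8, attained along the walk 0 → 1 → 2 → 2.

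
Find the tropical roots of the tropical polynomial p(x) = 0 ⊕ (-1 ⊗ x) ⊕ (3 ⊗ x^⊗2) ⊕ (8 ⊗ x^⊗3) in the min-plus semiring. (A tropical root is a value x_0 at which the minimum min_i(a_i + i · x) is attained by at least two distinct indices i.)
Roots: {-5, -4, 1}

Each tropical root is a break point of the lower envelope of the lines y = a_i + i · x (there are 4 lines, with slopes 0, 1, ..., 3). Only the lines that attain the minimum somewhere contribute to roots; other lines are dominated. Here the surviving (envelope) indices are i = 3, i = 2, i = 1, i = 0.
Intersections between consecutive envelope lines give the roots: for adjacent envelope indices i < j the intersection is x = (a_i − a_j) / (j − i). Reading off the sorted break points: {-5, -4, 1}.
Verification: at each break x_0, at least two indices attain the minimum of min_i(a_i + i · x_0).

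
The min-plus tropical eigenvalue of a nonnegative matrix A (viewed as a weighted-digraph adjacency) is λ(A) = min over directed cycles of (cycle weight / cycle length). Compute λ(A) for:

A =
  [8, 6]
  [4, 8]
λ(A) = 5

Enumerate directed cycles and compute their means (weight / length). Sample:
  cycle 0 → 0: weight = 8, length = 1, mean = 8/1 ≈ 8.000
  cycle 1 → 1: weight = 8, length = 1, mean = 8/1 ≈ 8.000
  cycle 0 → 1 → 0: weight = 10, length = 2, mean = 10/2 ≈ 5.000
  cycle 1 → 0 → 1: weight = 10, length = 2, mean = 10/2 ≈ 5.000
Minimum mean = 5.000, attained e.g. along the cycle 0 → 1 → 0 with weight 10 and length 2. So λ(A) = 10/2 = 5.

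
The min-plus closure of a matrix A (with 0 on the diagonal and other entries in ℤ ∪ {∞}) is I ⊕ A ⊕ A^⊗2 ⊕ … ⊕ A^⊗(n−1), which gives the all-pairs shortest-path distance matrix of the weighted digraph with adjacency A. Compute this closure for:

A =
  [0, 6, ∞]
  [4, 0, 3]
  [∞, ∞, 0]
Closure =
  [0, 6, 9]
  [4, 0, 3]
  [∞, ∞, 0]

This is the Floyd-Warshall all-pairs shortest-path computation. For each intermediate vertex k = 0, 1, …, 2, update dist[i][j] ← min(dist[i][j], dist[i][k] + dist[k][j]). The final matrix gives, for each (i, j), the minimum total weight of any directed path from i to j (possibly empty when i = j).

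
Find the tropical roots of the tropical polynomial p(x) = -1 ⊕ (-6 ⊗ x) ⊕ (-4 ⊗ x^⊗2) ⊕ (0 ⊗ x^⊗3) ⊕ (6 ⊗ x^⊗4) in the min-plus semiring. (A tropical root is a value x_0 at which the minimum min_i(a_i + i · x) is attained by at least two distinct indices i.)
Roots: {-6, -4, -2, 5}

Each tropical root is a break point of the lower envelope of the lines y = a_i + i · x (there are 5 lines, with slopes 0, 1, ..., 4). Only the lines that attain the minimum somewhere contribute to roots; other lines are dominated. Here the surviving (envelope) indices are i = 4, i = 3, i = 2, i = 1, i = 0.
Intersections between consecutive envelope lines give the roots: for adjacent envelope indices i < j the intersection is x = (a_i − a_j) / (j − i). Reading off the sorted break points: {-6, -4, -2, 5}.
Verification: at each break x_0, at least two indices attain the minimum of min_i(a_i + i · x_0).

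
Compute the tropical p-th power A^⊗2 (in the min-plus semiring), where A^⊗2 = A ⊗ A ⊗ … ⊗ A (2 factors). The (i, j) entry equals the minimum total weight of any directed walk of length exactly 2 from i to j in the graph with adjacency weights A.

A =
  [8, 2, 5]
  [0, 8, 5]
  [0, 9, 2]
A^⊗2 =
  [2, 10, 7]
  [5, 2, 5]
  [2, 2, 4]

Each entry (A^⊗2)_ij equals the minimum over all length-2 walks i = v_0 → v_1 → … → v_2 = j of Σ_t A[v_t][v_{t+1}]. For example, for (i, j) = (0, 2) we minimise over 3 possible intermediate vertex sequences; the minimum is 7, attained along the walk 0 → 1 → 2.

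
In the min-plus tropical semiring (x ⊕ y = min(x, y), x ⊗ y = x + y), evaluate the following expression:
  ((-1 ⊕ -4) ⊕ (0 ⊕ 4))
((-1 ⊕ -4) ⊕ (0 ⊕ 4)) = -4

Expand innermost to outermost. Recall ⊕ takes the minimum of its arguments and ⊗ takes their sum. Working out the expression ((-1 ⊕ -4) ⊕ (0 ⊕ 4)) gives -4.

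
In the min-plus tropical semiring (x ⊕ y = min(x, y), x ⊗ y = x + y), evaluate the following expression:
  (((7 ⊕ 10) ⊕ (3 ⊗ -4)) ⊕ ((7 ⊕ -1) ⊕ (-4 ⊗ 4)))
(((7 ⊕ 10) ⊕ (3 ⊗ -4)) ⊕ ((7 ⊕ -1) ⊕ (-4 ⊗ 4))) = -1

Expand innermost to outermost. Recall ⊕ takes the minimum of its arguments and ⊗ takes their sum. Working out the expression (((7 ⊕ 10) ⊕ (3 ⊗ -4)) ⊕ ((7 ⊕ -1) ⊕ (-4 ⊗ 4))) gives -1.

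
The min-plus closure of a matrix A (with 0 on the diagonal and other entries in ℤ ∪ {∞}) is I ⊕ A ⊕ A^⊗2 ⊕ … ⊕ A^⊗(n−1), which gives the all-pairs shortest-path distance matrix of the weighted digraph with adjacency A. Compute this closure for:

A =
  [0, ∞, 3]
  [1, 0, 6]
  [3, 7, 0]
Closure =
  [0, 10, 3]
  [1, 0, 4]
  [3, 7, 0]

This is the Floyd-Warshall all-pairs shortest-path computation. For each intermediate vertex k = 0, 1, …, 2, update dist[i][j] ← min(dist[i][j], dist[i][k] + dist[k][j]). The final matrix gives, for each (i, j), the minimum total weight of any directed path from i to j (possibly empty when i = j).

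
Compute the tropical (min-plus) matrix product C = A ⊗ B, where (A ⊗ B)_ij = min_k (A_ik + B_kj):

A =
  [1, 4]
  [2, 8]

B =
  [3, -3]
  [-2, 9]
A ⊗ B =
  [2, -2]
  [5, -1]

Apply the min-plus product entry-by-entry:
  C[0][0] = min over k of (A[0][0] + B[0][0] = 1 + 3 = 4, A[0][1] + B[1][0] = 4 + -2 = 2) = 2 (attained at k = 1)
  C[0][1] = min over k of (A[0][0] + B[0][1] = 1 + -3 = -2, A[0][1] + B[1][1] = 4 + 9 = 13) = -2 (attained at k = 0)
  C[1][0] = min over k of (A[1][0] + B[0][0] = 2 + 3 = 5, A[1][1] + B[1][0] = 8 + -2 = 6) = 5 (attained at k = 0)
  C[1][1] = min over k of (A[1][0] + B[0][1] = 2 + -3 = -1, A[1][1] + B[1][1] = 8 + 9 = 17) = -1 (attained at k = 0)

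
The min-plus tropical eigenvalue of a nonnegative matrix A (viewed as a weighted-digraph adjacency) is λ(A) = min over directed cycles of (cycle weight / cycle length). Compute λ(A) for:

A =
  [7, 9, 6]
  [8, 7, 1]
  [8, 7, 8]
λ(A) = 4

Enumerate directed cycles and compute their means (weight / length). Sample:
  cycle 0 → 0: weight = 7, length = 1, mean = 7/1 ≈ 7.000
  cycle 1 → 1: weight = 7, length = 1, mean = 7/1 ≈ 7.000
  cycle 2 → 2: weight = 8, length = 1, mean = 8/1 ≈ 8.000
  cycle 0 → 1 → 0: weight = 17, length = 2, mean = 17/2 ≈ 8.500
  cycle 0 → 2 → 0: weight = 14, length = 2, mean = 14/2 ≈ 7.000
  cycle 1 → 0 → 1: weight = 17, length = 2, mean = 17/2 ≈ 8.500
Minimum mean = 4.000, attained e.g. along the cycle 1 → 2 → 1 with weight 8 and length 2. So λ(A) = 8/2 = 4.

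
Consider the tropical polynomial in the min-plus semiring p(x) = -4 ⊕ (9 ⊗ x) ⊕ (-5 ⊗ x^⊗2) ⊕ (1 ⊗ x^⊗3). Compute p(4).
p(4) = -4

A tropical monomial a ⊗ x^⊗i evaluates to a + i · x. Evaluating each term at x = 4:
  Term 0 contributes -4 + 0 · 4 = -4
  Term 1 contributes 9 + 1 · 4 = 13
  Term 2 contributes -5 + 2 · 4 = 3
  Term 3 contributes 1 + 3 · 4 = 13
p(4) = ⊕ of these = min[-4, 13, 3, 13] = -4.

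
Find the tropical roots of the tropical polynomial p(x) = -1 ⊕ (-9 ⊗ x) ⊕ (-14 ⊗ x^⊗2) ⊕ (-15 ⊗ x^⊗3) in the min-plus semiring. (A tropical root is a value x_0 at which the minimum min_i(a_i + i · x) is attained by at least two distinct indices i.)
Roots: {1, 5, 8}

Each tropical root is a break point of the lower envelope of the lines y = a_i + i · x (there are 4 lines, with slopes 0, 1, ..., 3). Only the lines that attain the minimum somewhere contribute to roots; other lines are dominated. Here the surviving (envelope) indices are i = 3, i = 2, i = 1, i = 0.
Intersections between consecutive envelope lines give the roots: for adjacent envelope indices i < j the intersection is x = (a_i − a_j) / (j − i). Reading off the sorted break points: {1, 5, 8}.
Verification: at each break x_0, at least two indices attain the minimum of min_i(a_i + i · x_0).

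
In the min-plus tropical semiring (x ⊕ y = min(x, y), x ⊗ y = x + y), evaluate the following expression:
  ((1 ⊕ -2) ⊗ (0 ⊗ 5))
((1 ⊕ -2) ⊗ (0 ⊗ 5)) = 3

Expand innermost to outermost. Recall ⊕ takes the minimum of its arguments and ⊗ takes their sum. Working out the expression ((1 ⊕ -2) ⊗ (0 ⊗ 5)) gives 3.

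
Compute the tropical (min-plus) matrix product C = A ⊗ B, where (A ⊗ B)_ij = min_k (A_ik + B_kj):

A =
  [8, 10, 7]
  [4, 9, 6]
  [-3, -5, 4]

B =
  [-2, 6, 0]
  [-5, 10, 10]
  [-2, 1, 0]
A ⊗ B =
  [5, 8, 7]
  [2, 7, 4]
  [-10, 3, -3]

Apply the min-plus product entry-by-entry:
  C[0][0] = min over k of (A[0][0] + B[0][0] = 8 + -2 = 6, A[0][1] + B[1][0] = 10 + -5 = 5, A[0][2] + B[2][0] = 7 + -2 = 5) = 5 (attained at k = 1)
  C[0][1] = min over k of (A[0][0] + B[0][1] = 8 + 6 = 14, A[0][1] + B[1][1] = 10 + 10 = 20, A[0][2] + B[2][1] = 7 + 1 = 8) = 8 (attained at k = 2)
  C[0][2] = min over k of (A[0][0] + B[0][2] = 8 + 0 = 8, A[0][1] + B[1][2] = 10 + 10 = 20, A[0][2] + B[2][2] = 7 + 0 = 7) = 7 (attained at k = 2)
  C[1][0] = min over k of (A[1][0] + B[0][0] = 4 + -2 = 2, A[1][1] + B[1][0] = 9 + -5 = 4, A[1][2] + B[2][0] = 6 + -2 = 4) = 2 (attained at k = 0)
  C[1][1] = min over k of (A[1][0] + B[0][1] = 4 + 6 = 10, A[1][1] + B[1][1] = 9 + 10 = 19, A[1][2] + B[2][1] = 6 + 1 = 7) = 7 (attained at k = 2)
  C[1][2] = min over k of (A[1][0] + B[0][2] = 4 + 0 = 4, A[1][1] + B[1][2] = 9 + 10 = 19, A[1][2] + B[2][2] = 6 + 0 = 6) = 4 (attained at k = 0)
  C[2][0] = min over k of (A[2][0] + B[0][0] = -3 + -2 = -5, A[2][1] + B[1][0] = -5 + -5 = -10, A[2][2] + B[2][0] = 4 + -2 = 2) = -10 (attained at k = 1)
  C[2][1] = min over k of (A[2][0] + B[0][1] = -3 + 6 = 3, A[2][1] + B[1][1] = -5 + 10 = 5, A[2][2] + B[2][1] = 4 + 1 = 5) = 3 (attained at k = 0)
  C[2][2] = min over k of (A[2][0] + B[0][2] = -3 + 0 = -3, A[2][1] + B[1][2] = -5 + 10 = 5, A[2][2] + B[2][2] = 4 + 0 = 4) = -3 (attained at k = 0)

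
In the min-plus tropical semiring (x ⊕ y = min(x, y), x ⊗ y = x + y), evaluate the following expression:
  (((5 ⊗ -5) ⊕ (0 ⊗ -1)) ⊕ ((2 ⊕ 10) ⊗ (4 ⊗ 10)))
(((5 ⊗ -5) ⊕ (0 ⊗ -1)) ⊕ ((2 ⊕ 10) ⊗ (4 ⊗ 10))) = -1

Expand innermost to outermost. Recall ⊕ takes the minimum of its arguments and ⊗ takes their sum. Working out the expression (((5 ⊗ -5) ⊕ (0 ⊗ -1)) ⊕ ((2 ⊕ 10) ⊗ (4 ⊗ 10))) gives -1.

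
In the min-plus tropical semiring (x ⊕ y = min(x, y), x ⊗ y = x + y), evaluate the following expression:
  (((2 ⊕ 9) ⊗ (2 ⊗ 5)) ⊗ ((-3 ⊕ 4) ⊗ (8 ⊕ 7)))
(((2 ⊕ 9) ⊗ (2 ⊗ 5)) ⊗ ((-3 ⊕ 4) ⊗ (8 ⊕ 7))) = 13

Expand innermost to outermost. Recall ⊕ takes the minimum of its arguments and ⊗ takes their sum. Working out the expression (((2 ⊕ 9) ⊗ (2 ⊗ 5)) ⊗ ((-3 ⊕ 4) ⊗ (8 ⊕ 7))) gives 13.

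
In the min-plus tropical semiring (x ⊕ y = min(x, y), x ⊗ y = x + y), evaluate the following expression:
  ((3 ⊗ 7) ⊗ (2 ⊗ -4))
((3 ⊗ 7) ⊗ (2 ⊗ -4)) = 8

Expand innermost to outermost. Recall ⊕ takes the minimum of its arguments and ⊗ takes their sum. Working out the expression ((3 ⊗ 7) ⊗ (2 ⊗ -4)) gives 8.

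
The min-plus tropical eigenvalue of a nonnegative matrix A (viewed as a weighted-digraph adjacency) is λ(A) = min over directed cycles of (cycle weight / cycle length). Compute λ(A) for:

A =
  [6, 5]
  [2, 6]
λ(A) = 7/2

Enumerate directed cycles and compute their means (weight / length). Sample:
  cycle 0 → 0: weight = 6, length = 1, mean = 6/1 ≈ 6.000
  cycle 1 → 1: weight = 6, length = 1, mean = 6/1 ≈ 6.000
  cycle 0 → 1 → 0: weight = 7, length = 2, mean = 7/2 ≈ 3.500
  cycle 1 → 0 → 1: weight = 7, length = 2, mean = 7/2 ≈ 3.500
Minimum mean = 3.500, attained e.g. along the cycle 0 → 1 → 0 with weight 7 and length 2. So λ(A) = 7/2 = 7/2.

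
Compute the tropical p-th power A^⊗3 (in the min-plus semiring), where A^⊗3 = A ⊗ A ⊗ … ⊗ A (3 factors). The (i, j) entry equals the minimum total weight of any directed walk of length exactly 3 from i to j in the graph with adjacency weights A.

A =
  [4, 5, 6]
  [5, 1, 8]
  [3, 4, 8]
A^⊗3 =
  [11, 7, 14]
  [7, 3, 10]
  [10, 6, 13]

Each entry (A^⊗3)_ij equals the minimum over all length-3 walks i = v_0 → v_1 → … → v_3 = j of Σ_t A[v_t][v_{t+1}]. For example, for (i, j) = (0, 2) we minimise over 9 possible intermediate vertex sequences; the minimum is 14, attained along the walk 0 → 0 → 0 → 2.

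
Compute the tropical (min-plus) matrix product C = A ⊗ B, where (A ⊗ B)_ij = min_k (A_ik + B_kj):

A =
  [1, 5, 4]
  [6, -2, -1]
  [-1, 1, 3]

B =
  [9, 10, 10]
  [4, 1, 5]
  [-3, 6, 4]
A ⊗ B =
  [1, 6, 8]
  [-4, -1, 3]
  [0, 2, 6]

Apply the min-plus product entry-by-entry:
  C[0][0] = min over k of (A[0][0] + B[0][0] = 1 + 9 = 10, A[0][1] + B[1][0] = 5 + 4 = 9, A[0][2] + B[2][0] = 4 + -3 = 1) = 1 (attained at k = 2)
  C[0][1] = min over k of (A[0][0] + B[0][1] = 1 + 10 = 11, A[0][1] + B[1][1] = 5 + 1 = 6, A[0][2] + B[2][1] = 4 + 6 = 10) = 6 (attained at k = 1)
  C[0][2] = min over k of (A[0][0] + B[0][2] = 1 + 10 = 11, A[0][1] + B[1][2] = 5 + 5 = 10, A[0][2] + B[2][2] = 4 + 4 = 8) = 8 (attained at k = 2)
  C[1][0] = min over k of (A[1][0] + B[0][0] = 6 + 9 = 15, A[1][1] + B[1][0] = -2 + 4 = 2, A[1][2] + B[2][0] = -1 + -3 = -4) = -4 (attained at k = 2)
  C[1][1] = min over k of (A[1][0] + B[0][1] = 6 + 10 = 16, A[1][1] + B[1][1] = -2 + 1 = -1, A[1][2] + B[2][1] = -1 + 6 = 5) = -1 (attained at k = 1)
  C[1][2] = min over k of (A[1][0] + B[0][2] = 6 + 10 = 16, A[1][1] + B[1][2] = -2 + 5 = 3, A[1][2] + B[2][2] = -1 + 4 = 3) = 3 (attained at k = 1)
  C[2][0] = min over k of (A[2][0] + B[0][0] = -1 + 9 = 8, A[2][1] + B[1][0] = 1 + 4 = 5, A[2][2] + B[2][0] = 3 + -3 = 0) = 0 (attained at k = 2)
  C[2][1] = min over k of (A[2][0] + B[0][1] = -1 + 10 = 9, A[2][1] + B[1][1] = 1 + 1 = 2, A[2][2] + B[2][1] = 3 + 6 = 9) = 2 (attained at k = 1)
  C[2][2] = min over k of (A[2][0] + B[0][2] = -1 + 10 = 9, A[2][1] + B[1][2] = 1 + 5 = 6, A[2][2] + B[2][2] = 3 + 4 = 7) = 6 (attained at k = 1)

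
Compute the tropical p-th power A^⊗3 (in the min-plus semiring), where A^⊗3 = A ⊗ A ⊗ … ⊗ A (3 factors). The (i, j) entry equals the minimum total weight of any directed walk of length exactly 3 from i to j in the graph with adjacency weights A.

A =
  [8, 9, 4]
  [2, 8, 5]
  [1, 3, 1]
A^⊗3 =
  [6, 8, 6]
  [7, 9, 7]
  [3, 5, 3]

Each entry (A^⊗3)_ij equals the minimum over all length-3 walks i = v_0 → v_1 → … → v_3 = j of Σ_t A[v_t][v_{t+1}]. For example, for (i, j) = (0, 2) we minimise over 9 possible intermediate vertex sequences; the minimum is 6, attained along the walk 0 → 2 → 2 → 2.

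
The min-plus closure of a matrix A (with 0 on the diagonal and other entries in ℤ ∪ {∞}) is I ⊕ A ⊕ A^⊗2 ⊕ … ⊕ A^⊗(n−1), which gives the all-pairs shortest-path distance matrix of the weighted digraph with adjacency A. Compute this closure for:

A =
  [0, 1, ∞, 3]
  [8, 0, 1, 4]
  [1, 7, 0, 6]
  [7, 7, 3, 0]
Closure =
  [0, 1, 2, 3]
  [2, 0, 1, 4]
  [1, 2, 0, 4]
  [4, 5, 3, 0]

This is the Floyd-Warshall all-pairs shortest-path computation. For each intermediate vertex k = 0, 1, …, 3, update dist[i][j] ← min(dist[i][j], dist[i][k] + dist[k][j]). The final matrix gives, for each (i, j), the minimum total weight of any directed path from i to j (possibly empty when i = j).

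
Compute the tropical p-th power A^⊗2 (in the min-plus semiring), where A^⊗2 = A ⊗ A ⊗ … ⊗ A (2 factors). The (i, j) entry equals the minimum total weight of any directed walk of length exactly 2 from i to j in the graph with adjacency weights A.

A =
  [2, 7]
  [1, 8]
A^⊗2 =
  [4, 9]
  [3, 8]

Each entry (A^⊗2)_ij equals the minimum over all length-2 walks i = v_0 → v_1 → … → v_2 = j of Σ_t A[v_t][v_{t+1}]. For example, for (i, j) = (0, 1) we minimise over 2 possible intermediate vertex sequences; the minimum is 9, attained along the walk 0 → 0 → 1.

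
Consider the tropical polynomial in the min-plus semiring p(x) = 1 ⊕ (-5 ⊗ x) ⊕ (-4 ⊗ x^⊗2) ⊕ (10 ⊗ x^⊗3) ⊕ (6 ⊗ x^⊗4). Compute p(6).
p(6) = 1

A tropical monomial a ⊗ x^⊗i evaluates to a + i · x. Evaluating each term at x = 6:
  Term 0 contributes 1 + 0 · 6 = 1
  Term 1 contributes -5 + 1 · 6 = 1
  Term 2 contributes -4 + 2 · 6 = 8
  Term 3 contributes 10 + 3 · 6 = 28
  Term 4 contributes 6 + 4 · 6 = 30
p(6) = ⊕ of these = min[1, 1, 8, 28, 30] = 1.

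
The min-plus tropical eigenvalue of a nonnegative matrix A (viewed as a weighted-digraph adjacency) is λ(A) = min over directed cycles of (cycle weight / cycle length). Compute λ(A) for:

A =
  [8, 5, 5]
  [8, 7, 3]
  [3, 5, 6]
λ(A) = 11/3

Enumerate directed cycles and compute their means (weight / length). Sample:
  cycle 0 → 0: weight = 8, length = 1, mean = 8/1 ≈ 8.000
  cycle 1 → 1: weight = 7, length = 1, mean = 7/1 ≈ 7.000
  cycle 2 → 2: weight = 6, length = 1, mean = 6/1 ≈ 6.000
  cycle 0 → 1 → 0: weight = 13, length = 2, mean = 13/2 ≈ 6.500
  cycle 0 → 2 → 0: weight = 8, length = 2, mean = 8/2 ≈ 4.000
  cycle 1 → 0 → 1: weight = 13, length = 2, mean = 13/2 ≈ 6.500
Minimum mean = 3.667, attained e.g. along the cycle 0 → 1 → 2 → 0 with weight 11 and length 3. So λ(A) = 11/3 = 11/3.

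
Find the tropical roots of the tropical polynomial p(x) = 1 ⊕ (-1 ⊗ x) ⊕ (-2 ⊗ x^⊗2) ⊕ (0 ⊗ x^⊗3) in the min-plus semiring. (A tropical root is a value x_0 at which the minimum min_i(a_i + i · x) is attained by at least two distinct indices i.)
Roots: {-2, 1, 2}

Each tropical root is a break point of the lower envelope of the lines y = a_i + i · x (there are 4 lines, with slopes 0, 1, ..., 3). Only the lines that attain the minimum somewhere contribute to roots; other lines are dominated. Here the surviving (envelope) indices are i = 3, i = 2, i = 1, i = 0.
Intersections between consecutive envelope lines give the roots: for adjacent envelope indices i < j the intersection is x = (a_i − a_j) / (j − i). Reading off the sorted break points: {-2, 1, 2}.
Verification: at each break x_0, at least two indices attain the minimum of min_i(a_i + i · x_0).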